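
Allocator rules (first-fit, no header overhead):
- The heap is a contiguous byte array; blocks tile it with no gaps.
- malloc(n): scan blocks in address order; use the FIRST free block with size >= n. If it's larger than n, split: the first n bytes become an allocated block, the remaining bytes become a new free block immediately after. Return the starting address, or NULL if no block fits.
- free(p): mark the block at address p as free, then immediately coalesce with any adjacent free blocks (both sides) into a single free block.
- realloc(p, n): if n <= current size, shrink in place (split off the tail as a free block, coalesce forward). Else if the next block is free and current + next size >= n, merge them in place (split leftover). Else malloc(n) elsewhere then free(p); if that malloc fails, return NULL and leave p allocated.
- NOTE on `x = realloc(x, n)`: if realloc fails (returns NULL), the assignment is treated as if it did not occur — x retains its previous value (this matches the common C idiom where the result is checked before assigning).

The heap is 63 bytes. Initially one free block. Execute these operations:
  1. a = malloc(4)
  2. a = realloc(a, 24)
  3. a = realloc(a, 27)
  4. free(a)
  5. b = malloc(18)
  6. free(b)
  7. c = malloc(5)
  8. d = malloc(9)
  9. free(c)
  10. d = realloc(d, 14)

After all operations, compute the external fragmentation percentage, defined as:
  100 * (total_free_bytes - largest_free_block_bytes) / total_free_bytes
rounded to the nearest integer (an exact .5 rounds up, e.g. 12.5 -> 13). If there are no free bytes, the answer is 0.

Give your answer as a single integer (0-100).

Answer: 10

Derivation:
Op 1: a = malloc(4) -> a = 0; heap: [0-3 ALLOC][4-62 FREE]
Op 2: a = realloc(a, 24) -> a = 0; heap: [0-23 ALLOC][24-62 FREE]
Op 3: a = realloc(a, 27) -> a = 0; heap: [0-26 ALLOC][27-62 FREE]
Op 4: free(a) -> (freed a); heap: [0-62 FREE]
Op 5: b = malloc(18) -> b = 0; heap: [0-17 ALLOC][18-62 FREE]
Op 6: free(b) -> (freed b); heap: [0-62 FREE]
Op 7: c = malloc(5) -> c = 0; heap: [0-4 ALLOC][5-62 FREE]
Op 8: d = malloc(9) -> d = 5; heap: [0-4 ALLOC][5-13 ALLOC][14-62 FREE]
Op 9: free(c) -> (freed c); heap: [0-4 FREE][5-13 ALLOC][14-62 FREE]
Op 10: d = realloc(d, 14) -> d = 5; heap: [0-4 FREE][5-18 ALLOC][19-62 FREE]
Free blocks: [5 44] total_free=49 largest=44 -> 100*(49-44)/49 = 500/49 ≈ 10.204 -> rounds to 10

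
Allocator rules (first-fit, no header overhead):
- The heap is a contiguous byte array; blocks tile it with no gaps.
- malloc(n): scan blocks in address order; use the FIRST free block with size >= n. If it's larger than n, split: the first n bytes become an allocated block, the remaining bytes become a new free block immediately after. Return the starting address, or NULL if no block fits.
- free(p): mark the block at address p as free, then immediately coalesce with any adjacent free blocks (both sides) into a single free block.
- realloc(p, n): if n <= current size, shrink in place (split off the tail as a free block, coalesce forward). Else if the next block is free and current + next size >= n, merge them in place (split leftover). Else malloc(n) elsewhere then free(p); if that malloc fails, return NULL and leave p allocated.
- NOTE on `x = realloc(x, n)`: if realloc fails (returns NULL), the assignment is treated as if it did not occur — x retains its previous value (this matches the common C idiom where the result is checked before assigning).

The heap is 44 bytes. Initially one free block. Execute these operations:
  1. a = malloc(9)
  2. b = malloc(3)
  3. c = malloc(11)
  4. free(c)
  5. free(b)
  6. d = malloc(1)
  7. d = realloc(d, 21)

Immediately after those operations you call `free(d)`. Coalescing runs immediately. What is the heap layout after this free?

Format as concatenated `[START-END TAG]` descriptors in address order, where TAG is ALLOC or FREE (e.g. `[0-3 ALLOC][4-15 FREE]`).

Op 1: a = malloc(9) -> a = 0; heap: [0-8 ALLOC][9-43 FREE]
Op 2: b = malloc(3) -> b = 9; heap: [0-8 ALLOC][9-11 ALLOC][12-43 FREE]
Op 3: c = malloc(11) -> c = 12; heap: [0-8 ALLOC][9-11 ALLOC][12-22 ALLOC][23-43 FREE]
Op 4: free(c) -> (freed c); heap: [0-8 ALLOC][9-11 ALLOC][12-43 FREE]
Op 5: free(b) -> (freed b); heap: [0-8 ALLOC][9-43 FREE]
Op 6: d = malloc(1) -> d = 9; heap: [0-8 ALLOC][9-9 ALLOC][10-43 FREE]
Op 7: d = realloc(d, 21) -> d = 9; heap: [0-8 ALLOC][9-29 ALLOC][30-43 FREE]
free(d): d = 9 -> block [9-29 ALLOC]; mark free, coalesce with adjacent free neighbors -> [0-8 ALLOC][9-43 FREE]

Answer: [0-8 ALLOC][9-43 FREE]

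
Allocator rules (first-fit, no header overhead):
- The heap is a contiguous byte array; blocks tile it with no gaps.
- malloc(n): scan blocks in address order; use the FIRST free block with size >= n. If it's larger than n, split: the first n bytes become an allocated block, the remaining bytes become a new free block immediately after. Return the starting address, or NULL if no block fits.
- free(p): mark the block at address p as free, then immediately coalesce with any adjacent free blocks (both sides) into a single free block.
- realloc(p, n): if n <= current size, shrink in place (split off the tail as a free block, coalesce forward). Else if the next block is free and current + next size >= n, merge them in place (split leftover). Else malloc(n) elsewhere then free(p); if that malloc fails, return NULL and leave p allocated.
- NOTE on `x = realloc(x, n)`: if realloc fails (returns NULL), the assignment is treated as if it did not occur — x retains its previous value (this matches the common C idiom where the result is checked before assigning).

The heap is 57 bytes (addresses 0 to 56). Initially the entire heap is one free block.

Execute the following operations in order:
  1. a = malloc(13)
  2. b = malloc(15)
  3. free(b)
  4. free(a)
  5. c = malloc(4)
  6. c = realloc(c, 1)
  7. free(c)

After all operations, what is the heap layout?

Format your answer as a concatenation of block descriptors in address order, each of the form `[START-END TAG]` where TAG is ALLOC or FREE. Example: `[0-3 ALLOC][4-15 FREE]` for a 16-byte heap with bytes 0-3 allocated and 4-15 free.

Op 1: a = malloc(13) -> a = 0; heap: [0-12 ALLOC][13-56 FREE]
Op 2: b = malloc(15) -> b = 13; heap: [0-12 ALLOC][13-27 ALLOC][28-56 FREE]
Op 3: free(b) -> (freed b); heap: [0-12 ALLOC][13-56 FREE]
Op 4: free(a) -> (freed a); heap: [0-56 FREE]
Op 5: c = malloc(4) -> c = 0; heap: [0-3 ALLOC][4-56 FREE]
Op 6: c = realloc(c, 1) -> c = 0; heap: [0-0 ALLOC][1-56 FREE]
Op 7: free(c) -> (freed c); heap: [0-56 FREE]

Answer: [0-56 FREE]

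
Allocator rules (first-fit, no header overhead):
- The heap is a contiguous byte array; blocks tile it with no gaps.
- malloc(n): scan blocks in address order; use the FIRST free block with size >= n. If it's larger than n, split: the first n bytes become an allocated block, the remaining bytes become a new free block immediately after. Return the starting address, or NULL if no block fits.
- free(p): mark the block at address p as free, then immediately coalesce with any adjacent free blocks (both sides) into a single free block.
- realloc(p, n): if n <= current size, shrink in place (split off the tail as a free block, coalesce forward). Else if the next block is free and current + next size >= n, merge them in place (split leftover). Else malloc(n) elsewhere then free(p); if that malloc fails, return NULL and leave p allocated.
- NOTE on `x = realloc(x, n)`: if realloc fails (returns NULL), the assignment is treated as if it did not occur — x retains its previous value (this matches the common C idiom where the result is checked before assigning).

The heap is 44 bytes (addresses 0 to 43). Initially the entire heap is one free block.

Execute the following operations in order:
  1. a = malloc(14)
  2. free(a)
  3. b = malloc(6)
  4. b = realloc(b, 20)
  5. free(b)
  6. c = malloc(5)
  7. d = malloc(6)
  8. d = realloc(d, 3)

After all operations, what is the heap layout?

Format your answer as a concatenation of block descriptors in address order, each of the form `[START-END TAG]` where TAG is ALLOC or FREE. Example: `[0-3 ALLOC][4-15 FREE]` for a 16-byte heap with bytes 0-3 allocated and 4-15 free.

Op 1: a = malloc(14) -> a = 0; heap: [0-13 ALLOC][14-43 FREE]
Op 2: free(a) -> (freed a); heap: [0-43 FREE]
Op 3: b = malloc(6) -> b = 0; heap: [0-5 ALLOC][6-43 FREE]
Op 4: b = realloc(b, 20) -> b = 0; heap: [0-19 ALLOC][20-43 FREE]
Op 5: free(b) -> (freed b); heap: [0-43 FREE]
Op 6: c = malloc(5) -> c = 0; heap: [0-4 ALLOC][5-43 FREE]
Op 7: d = malloc(6) -> d = 5; heap: [0-4 ALLOC][5-10 ALLOC][11-43 FREE]
Op 8: d = realloc(d, 3) -> d = 5; heap: [0-4 ALLOC][5-7 ALLOC][8-43 FREE]

Answer: [0-4 ALLOC][5-7 ALLOC][8-43 FREE]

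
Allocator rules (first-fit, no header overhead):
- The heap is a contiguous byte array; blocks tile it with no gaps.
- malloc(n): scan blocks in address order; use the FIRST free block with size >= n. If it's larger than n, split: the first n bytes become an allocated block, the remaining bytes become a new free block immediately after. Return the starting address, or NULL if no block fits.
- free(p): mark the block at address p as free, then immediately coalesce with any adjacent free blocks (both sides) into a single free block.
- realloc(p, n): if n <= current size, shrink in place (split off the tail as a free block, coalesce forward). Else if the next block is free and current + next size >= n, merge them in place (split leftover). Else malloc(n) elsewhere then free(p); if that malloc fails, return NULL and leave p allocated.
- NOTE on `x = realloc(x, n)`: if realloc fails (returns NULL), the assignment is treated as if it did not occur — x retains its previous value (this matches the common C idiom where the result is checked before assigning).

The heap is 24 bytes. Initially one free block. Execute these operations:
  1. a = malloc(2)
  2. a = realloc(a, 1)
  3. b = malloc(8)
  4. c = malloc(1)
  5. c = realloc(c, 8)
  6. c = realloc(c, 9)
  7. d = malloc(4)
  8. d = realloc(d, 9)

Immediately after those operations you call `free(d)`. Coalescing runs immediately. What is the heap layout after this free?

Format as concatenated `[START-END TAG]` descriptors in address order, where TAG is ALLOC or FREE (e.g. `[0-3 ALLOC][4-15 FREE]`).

Answer: [0-0 ALLOC][1-8 ALLOC][9-17 ALLOC][18-23 FREE]

Derivation:
Op 1: a = malloc(2) -> a = 0; heap: [0-1 ALLOC][2-23 FREE]
Op 2: a = realloc(a, 1) -> a = 0; heap: [0-0 ALLOC][1-23 FREE]
Op 3: b = malloc(8) -> b = 1; heap: [0-0 ALLOC][1-8 ALLOC][9-23 FREE]
Op 4: c = malloc(1) -> c = 9; heap: [0-0 ALLOC][1-8 ALLOC][9-9 ALLOC][10-23 FREE]
Op 5: c = realloc(c, 8) -> c = 9; heap: [0-0 ALLOC][1-8 ALLOC][9-16 ALLOC][17-23 FREE]
Op 6: c = realloc(c, 9) -> c = 9; heap: [0-0 ALLOC][1-8 ALLOC][9-17 ALLOC][18-23 FREE]
Op 7: d = malloc(4) -> d = 18; heap: [0-0 ALLOC][1-8 ALLOC][9-17 ALLOC][18-21 ALLOC][22-23 FREE]
Op 8: d = realloc(d, 9) -> NULL (d unchanged); heap: [0-0 ALLOC][1-8 ALLOC][9-17 ALLOC][18-21 ALLOC][22-23 FREE]
free(d): d = 18 -> block [18-21 ALLOC]; mark free, coalesce with adjacent free neighbors -> [0-0 ALLOC][1-8 ALLOC][9-17 ALLOC][18-23 FREE]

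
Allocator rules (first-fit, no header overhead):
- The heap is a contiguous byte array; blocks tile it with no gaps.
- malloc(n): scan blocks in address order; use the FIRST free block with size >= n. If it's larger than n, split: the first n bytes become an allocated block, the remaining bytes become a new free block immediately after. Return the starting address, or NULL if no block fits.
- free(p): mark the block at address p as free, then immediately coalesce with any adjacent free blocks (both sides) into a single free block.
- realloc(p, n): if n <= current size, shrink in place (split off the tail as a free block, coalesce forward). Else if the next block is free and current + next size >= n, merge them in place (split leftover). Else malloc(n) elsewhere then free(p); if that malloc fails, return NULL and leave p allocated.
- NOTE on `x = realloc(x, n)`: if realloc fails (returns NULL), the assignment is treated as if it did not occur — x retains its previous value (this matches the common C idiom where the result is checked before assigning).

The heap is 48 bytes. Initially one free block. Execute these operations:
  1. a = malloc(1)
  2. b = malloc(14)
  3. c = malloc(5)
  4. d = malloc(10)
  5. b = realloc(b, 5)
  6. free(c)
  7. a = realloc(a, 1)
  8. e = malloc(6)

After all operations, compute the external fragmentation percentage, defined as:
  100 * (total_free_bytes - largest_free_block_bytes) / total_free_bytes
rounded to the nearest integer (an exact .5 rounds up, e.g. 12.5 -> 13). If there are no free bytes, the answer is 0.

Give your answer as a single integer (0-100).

Answer: 31

Derivation:
Op 1: a = malloc(1) -> a = 0; heap: [0-0 ALLOC][1-47 FREE]
Op 2: b = malloc(14) -> b = 1; heap: [0-0 ALLOC][1-14 ALLOC][15-47 FREE]
Op 3: c = malloc(5) -> c = 15; heap: [0-0 ALLOC][1-14 ALLOC][15-19 ALLOC][20-47 FREE]
Op 4: d = malloc(10) -> d = 20; heap: [0-0 ALLOC][1-14 ALLOC][15-19 ALLOC][20-29 ALLOC][30-47 FREE]
Op 5: b = realloc(b, 5) -> b = 1; heap: [0-0 ALLOC][1-5 ALLOC][6-14 FREE][15-19 ALLOC][20-29 ALLOC][30-47 FREE]
Op 6: free(c) -> (freed c); heap: [0-0 ALLOC][1-5 ALLOC][6-19 FREE][20-29 ALLOC][30-47 FREE]
Op 7: a = realloc(a, 1) -> a = 0; heap: [0-0 ALLOC][1-5 ALLOC][6-19 FREE][20-29 ALLOC][30-47 FREE]
Op 8: e = malloc(6) -> e = 6; heap: [0-0 ALLOC][1-5 ALLOC][6-11 ALLOC][12-19 FREE][20-29 ALLOC][30-47 FREE]
Free blocks: [8 18] total_free=26 largest=18 -> 100*(26-18)/26 = 800/26 ≈ 30.769 -> rounds to 31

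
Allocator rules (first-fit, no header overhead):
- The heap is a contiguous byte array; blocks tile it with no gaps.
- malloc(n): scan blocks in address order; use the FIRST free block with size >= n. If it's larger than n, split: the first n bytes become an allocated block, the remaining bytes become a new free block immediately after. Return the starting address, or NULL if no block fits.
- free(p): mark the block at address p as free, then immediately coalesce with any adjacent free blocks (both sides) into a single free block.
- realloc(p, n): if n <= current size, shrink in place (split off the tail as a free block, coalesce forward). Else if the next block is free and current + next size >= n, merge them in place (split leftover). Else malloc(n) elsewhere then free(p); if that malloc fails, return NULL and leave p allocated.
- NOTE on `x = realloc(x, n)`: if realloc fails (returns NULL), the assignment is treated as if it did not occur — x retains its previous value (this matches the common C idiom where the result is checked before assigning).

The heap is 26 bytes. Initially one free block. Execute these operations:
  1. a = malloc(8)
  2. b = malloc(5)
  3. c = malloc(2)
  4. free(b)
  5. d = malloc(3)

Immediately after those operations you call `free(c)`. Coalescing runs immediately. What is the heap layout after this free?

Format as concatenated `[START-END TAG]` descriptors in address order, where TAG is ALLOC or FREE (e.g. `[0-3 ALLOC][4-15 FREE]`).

Answer: [0-7 ALLOC][8-10 ALLOC][11-25 FREE]

Derivation:
Op 1: a = malloc(8) -> a = 0; heap: [0-7 ALLOC][8-25 FREE]
Op 2: b = malloc(5) -> b = 8; heap: [0-7 ALLOC][8-12 ALLOC][13-25 FREE]
Op 3: c = malloc(2) -> c = 13; heap: [0-7 ALLOC][8-12 ALLOC][13-14 ALLOC][15-25 FREE]
Op 4: free(b) -> (freed b); heap: [0-7 ALLOC][8-12 FREE][13-14 ALLOC][15-25 FREE]
Op 5: d = malloc(3) -> d = 8; heap: [0-7 ALLOC][8-10 ALLOC][11-12 FREE][13-14 ALLOC][15-25 FREE]
free(c): c = 13 -> block [13-14 ALLOC]; mark free, coalesce with adjacent free neighbors -> [0-7 ALLOC][8-10 ALLOC][11-25 FREE]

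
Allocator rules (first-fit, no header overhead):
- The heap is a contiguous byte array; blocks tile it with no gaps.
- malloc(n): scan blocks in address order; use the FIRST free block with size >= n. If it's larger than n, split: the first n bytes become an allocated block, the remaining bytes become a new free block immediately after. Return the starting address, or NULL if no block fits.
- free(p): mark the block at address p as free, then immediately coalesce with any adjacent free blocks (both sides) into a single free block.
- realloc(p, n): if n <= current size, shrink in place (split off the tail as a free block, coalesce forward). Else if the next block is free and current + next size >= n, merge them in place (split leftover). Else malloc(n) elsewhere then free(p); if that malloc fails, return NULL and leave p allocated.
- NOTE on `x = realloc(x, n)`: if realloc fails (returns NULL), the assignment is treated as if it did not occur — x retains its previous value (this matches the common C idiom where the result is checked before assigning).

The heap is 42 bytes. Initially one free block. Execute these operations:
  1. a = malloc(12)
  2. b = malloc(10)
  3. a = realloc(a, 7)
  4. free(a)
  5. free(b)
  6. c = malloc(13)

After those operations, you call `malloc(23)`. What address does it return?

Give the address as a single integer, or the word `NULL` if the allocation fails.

Op 1: a = malloc(12) -> a = 0; heap: [0-11 ALLOC][12-41 FREE]
Op 2: b = malloc(10) -> b = 12; heap: [0-11 ALLOC][12-21 ALLOC][22-41 FREE]
Op 3: a = realloc(a, 7) -> a = 0; heap: [0-6 ALLOC][7-11 FREE][12-21 ALLOC][22-41 FREE]
Op 4: free(a) -> (freed a); heap: [0-11 FREE][12-21 ALLOC][22-41 FREE]
Op 5: free(b) -> (freed b); heap: [0-41 FREE]
Op 6: c = malloc(13) -> c = 0; heap: [0-12 ALLOC][13-41 FREE]
malloc(23): first-fit scan over [0-12 ALLOC][13-41 FREE] -> 13

Answer: 13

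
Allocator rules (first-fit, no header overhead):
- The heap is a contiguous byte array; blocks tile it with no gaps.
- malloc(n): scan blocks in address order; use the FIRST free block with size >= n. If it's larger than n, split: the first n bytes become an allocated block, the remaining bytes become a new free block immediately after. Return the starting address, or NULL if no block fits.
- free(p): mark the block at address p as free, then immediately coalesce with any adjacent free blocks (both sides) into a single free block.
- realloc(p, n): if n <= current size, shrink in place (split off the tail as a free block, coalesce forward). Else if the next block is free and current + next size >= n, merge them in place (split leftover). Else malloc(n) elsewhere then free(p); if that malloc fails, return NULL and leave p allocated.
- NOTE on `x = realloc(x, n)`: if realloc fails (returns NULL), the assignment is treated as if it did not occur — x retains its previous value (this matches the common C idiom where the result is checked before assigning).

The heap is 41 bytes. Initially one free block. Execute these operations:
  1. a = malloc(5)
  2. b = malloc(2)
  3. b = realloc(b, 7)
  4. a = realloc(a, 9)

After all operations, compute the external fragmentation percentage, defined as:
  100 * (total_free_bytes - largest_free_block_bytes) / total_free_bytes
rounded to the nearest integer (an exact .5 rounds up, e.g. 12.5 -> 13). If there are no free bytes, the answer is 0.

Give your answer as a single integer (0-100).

Answer: 20

Derivation:
Op 1: a = malloc(5) -> a = 0; heap: [0-4 ALLOC][5-40 FREE]
Op 2: b = malloc(2) -> b = 5; heap: [0-4 ALLOC][5-6 ALLOC][7-40 FREE]
Op 3: b = realloc(b, 7) -> b = 5; heap: [0-4 ALLOC][5-11 ALLOC][12-40 FREE]
Op 4: a = realloc(a, 9) -> a = 12; heap: [0-4 FREE][5-11 ALLOC][12-20 ALLOC][21-40 FREE]
Free blocks: [5 20] total_free=25 largest=20 -> 100*(25-20)/25 = 500/25 = 20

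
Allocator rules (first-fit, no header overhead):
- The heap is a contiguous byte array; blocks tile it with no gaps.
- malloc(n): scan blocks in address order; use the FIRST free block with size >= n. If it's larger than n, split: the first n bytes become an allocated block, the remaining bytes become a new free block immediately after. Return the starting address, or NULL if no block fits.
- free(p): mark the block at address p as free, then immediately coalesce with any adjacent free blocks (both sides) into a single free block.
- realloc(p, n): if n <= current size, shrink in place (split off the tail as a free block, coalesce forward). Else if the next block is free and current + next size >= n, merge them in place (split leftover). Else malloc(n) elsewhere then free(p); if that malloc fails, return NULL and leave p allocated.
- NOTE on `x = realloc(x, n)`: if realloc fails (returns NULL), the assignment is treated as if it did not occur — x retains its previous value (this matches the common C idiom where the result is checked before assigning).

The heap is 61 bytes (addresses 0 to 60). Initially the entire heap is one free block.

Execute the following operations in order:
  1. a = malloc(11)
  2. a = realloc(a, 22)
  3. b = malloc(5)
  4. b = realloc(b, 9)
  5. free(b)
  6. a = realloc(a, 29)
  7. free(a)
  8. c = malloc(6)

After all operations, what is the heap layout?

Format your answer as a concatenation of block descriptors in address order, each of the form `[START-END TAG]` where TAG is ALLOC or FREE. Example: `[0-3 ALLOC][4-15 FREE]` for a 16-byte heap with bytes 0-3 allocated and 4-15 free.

Answer: [0-5 ALLOC][6-60 FREE]

Derivation:
Op 1: a = malloc(11) -> a = 0; heap: [0-10 ALLOC][11-60 FREE]
Op 2: a = realloc(a, 22) -> a = 0; heap: [0-21 ALLOC][22-60 FREE]
Op 3: b = malloc(5) -> b = 22; heap: [0-21 ALLOC][22-26 ALLOC][27-60 FREE]
Op 4: b = realloc(b, 9) -> b = 22; heap: [0-21 ALLOC][22-30 ALLOC][31-60 FREE]
Op 5: free(b) -> (freed b); heap: [0-21 ALLOC][22-60 FREE]
Op 6: a = realloc(a, 29) -> a = 0; heap: [0-28 ALLOC][29-60 FREE]
Op 7: free(a) -> (freed a); heap: [0-60 FREE]
Op 8: c = malloc(6) -> c = 0; heap: [0-5 ALLOC][6-60 FREE]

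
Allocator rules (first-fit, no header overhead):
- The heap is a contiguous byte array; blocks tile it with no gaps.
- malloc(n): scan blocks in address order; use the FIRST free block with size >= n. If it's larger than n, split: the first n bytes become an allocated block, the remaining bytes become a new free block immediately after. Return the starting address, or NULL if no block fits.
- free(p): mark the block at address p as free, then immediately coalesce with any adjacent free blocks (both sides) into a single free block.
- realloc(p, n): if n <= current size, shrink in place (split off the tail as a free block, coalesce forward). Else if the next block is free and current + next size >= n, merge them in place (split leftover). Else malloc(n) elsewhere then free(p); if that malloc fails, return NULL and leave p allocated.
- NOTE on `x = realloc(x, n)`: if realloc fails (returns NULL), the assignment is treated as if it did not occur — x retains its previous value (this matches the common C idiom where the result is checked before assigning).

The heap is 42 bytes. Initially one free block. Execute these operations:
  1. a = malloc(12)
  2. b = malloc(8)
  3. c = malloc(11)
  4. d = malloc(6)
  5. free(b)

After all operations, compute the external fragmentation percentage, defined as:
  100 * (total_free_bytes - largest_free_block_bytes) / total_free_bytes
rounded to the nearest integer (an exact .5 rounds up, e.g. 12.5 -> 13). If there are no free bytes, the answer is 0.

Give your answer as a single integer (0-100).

Op 1: a = malloc(12) -> a = 0; heap: [0-11 ALLOC][12-41 FREE]
Op 2: b = malloc(8) -> b = 12; heap: [0-11 ALLOC][12-19 ALLOC][20-41 FREE]
Op 3: c = malloc(11) -> c = 20; heap: [0-11 ALLOC][12-19 ALLOC][20-30 ALLOC][31-41 FREE]
Op 4: d = malloc(6) -> d = 31; heap: [0-11 ALLOC][12-19 ALLOC][20-30 ALLOC][31-36 ALLOC][37-41 FREE]
Op 5: free(b) -> (freed b); heap: [0-11 ALLOC][12-19 FREE][20-30 ALLOC][31-36 ALLOC][37-41 FREE]
Free blocks: [8 5] total_free=13 largest=8 -> 100*(13-8)/13 = 500/13 ≈ 38.462 -> rounds to 38

Answer: 38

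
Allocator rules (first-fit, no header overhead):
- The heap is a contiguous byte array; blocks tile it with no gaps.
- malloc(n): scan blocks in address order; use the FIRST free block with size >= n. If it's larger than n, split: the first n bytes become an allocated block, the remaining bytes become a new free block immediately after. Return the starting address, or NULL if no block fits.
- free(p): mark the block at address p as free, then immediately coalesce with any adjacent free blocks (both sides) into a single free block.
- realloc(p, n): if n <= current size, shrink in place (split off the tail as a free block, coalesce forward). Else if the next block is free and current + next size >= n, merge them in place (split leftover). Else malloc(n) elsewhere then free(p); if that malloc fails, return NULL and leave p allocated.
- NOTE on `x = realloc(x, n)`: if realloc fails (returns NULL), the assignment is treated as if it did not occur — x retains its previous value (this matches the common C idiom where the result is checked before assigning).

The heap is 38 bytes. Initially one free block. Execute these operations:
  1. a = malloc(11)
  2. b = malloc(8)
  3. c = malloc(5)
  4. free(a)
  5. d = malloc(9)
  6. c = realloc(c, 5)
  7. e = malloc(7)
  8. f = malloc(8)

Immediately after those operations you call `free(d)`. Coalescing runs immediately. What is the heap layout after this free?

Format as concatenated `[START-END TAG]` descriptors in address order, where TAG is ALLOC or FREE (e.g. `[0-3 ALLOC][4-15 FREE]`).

Answer: [0-10 FREE][11-18 ALLOC][19-23 ALLOC][24-30 ALLOC][31-37 FREE]

Derivation:
Op 1: a = malloc(11) -> a = 0; heap: [0-10 ALLOC][11-37 FREE]
Op 2: b = malloc(8) -> b = 11; heap: [0-10 ALLOC][11-18 ALLOC][19-37 FREE]
Op 3: c = malloc(5) -> c = 19; heap: [0-10 ALLOC][11-18 ALLOC][19-23 ALLOC][24-37 FREE]
Op 4: free(a) -> (freed a); heap: [0-10 FREE][11-18 ALLOC][19-23 ALLOC][24-37 FREE]
Op 5: d = malloc(9) -> d = 0; heap: [0-8 ALLOC][9-10 FREE][11-18 ALLOC][19-23 ALLOC][24-37 FREE]
Op 6: c = realloc(c, 5) -> c = 19; heap: [0-8 ALLOC][9-10 FREE][11-18 ALLOC][19-23 ALLOC][24-37 FREE]
Op 7: e = malloc(7) -> e = 24; heap: [0-8 ALLOC][9-10 FREE][11-18 ALLOC][19-23 ALLOC][24-30 ALLOC][31-37 FREE]
Op 8: f = malloc(8) -> f = NULL; heap: [0-8 ALLOC][9-10 FREE][11-18 ALLOC][19-23 ALLOC][24-30 ALLOC][31-37 FREE]
free(d): d = 0 -> block [0-8 ALLOC]; mark free, coalesce with adjacent free neighbors -> [0-10 FREE][11-18 ALLOC][19-23 ALLOC][24-30 ALLOC][31-37 FREE]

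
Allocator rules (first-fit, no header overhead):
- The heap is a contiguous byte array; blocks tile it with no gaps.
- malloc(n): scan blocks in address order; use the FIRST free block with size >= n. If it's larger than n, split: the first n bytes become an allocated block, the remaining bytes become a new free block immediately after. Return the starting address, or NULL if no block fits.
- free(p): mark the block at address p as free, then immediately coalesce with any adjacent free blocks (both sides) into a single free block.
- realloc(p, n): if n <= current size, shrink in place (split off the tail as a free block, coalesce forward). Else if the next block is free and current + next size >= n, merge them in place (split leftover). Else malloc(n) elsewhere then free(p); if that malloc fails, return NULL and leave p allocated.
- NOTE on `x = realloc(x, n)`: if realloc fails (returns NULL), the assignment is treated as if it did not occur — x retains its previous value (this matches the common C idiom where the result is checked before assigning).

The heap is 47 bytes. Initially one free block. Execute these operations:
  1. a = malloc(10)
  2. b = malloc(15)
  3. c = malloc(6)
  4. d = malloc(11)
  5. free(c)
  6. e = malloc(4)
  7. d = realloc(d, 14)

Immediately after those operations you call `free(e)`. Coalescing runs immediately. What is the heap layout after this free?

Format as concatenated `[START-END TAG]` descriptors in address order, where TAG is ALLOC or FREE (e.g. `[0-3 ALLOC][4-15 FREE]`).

Op 1: a = malloc(10) -> a = 0; heap: [0-9 ALLOC][10-46 FREE]
Op 2: b = malloc(15) -> b = 10; heap: [0-9 ALLOC][10-24 ALLOC][25-46 FREE]
Op 3: c = malloc(6) -> c = 25; heap: [0-9 ALLOC][10-24 ALLOC][25-30 ALLOC][31-46 FREE]
Op 4: d = malloc(11) -> d = 31; heap: [0-9 ALLOC][10-24 ALLOC][25-30 ALLOC][31-41 ALLOC][42-46 FREE]
Op 5: free(c) -> (freed c); heap: [0-9 ALLOC][10-24 ALLOC][25-30 FREE][31-41 ALLOC][42-46 FREE]
Op 6: e = malloc(4) -> e = 25; heap: [0-9 ALLOC][10-24 ALLOC][25-28 ALLOC][29-30 FREE][31-41 ALLOC][42-46 FREE]
Op 7: d = realloc(d, 14) -> d = 31; heap: [0-9 ALLOC][10-24 ALLOC][25-28 ALLOC][29-30 FREE][31-44 ALLOC][45-46 FREE]
free(e): e = 25 -> block [25-28 ALLOC]; mark free, coalesce with adjacent free neighbors -> [0-9 ALLOC][10-24 ALLOC][25-30 FREE][31-44 ALLOC][45-46 FREE]

Answer: [0-9 ALLOC][10-24 ALLOC][25-30 FREE][31-44 ALLOC][45-46 FREE]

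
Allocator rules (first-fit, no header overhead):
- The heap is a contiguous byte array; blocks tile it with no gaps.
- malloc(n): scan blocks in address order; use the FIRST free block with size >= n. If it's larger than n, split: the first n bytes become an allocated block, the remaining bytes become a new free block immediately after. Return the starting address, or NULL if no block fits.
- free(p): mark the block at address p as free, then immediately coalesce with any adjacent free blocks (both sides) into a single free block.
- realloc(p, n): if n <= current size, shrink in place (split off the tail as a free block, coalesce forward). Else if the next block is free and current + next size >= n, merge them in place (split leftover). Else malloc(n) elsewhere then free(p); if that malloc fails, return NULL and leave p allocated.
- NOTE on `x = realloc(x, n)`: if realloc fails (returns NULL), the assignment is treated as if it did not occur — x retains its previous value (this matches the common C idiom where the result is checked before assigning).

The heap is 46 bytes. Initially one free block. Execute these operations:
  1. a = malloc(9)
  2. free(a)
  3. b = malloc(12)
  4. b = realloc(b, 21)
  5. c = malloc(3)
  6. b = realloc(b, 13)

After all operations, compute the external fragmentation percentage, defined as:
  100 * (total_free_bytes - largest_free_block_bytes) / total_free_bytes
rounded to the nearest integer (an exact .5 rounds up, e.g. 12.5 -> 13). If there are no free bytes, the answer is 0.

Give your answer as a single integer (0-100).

Answer: 27

Derivation:
Op 1: a = malloc(9) -> a = 0; heap: [0-8 ALLOC][9-45 FREE]
Op 2: free(a) -> (freed a); heap: [0-45 FREE]
Op 3: b = malloc(12) -> b = 0; heap: [0-11 ALLOC][12-45 FREE]
Op 4: b = realloc(b, 21) -> b = 0; heap: [0-20 ALLOC][21-45 FREE]
Op 5: c = malloc(3) -> c = 21; heap: [0-20 ALLOC][21-23 ALLOC][24-45 FREE]
Op 6: b = realloc(b, 13) -> b = 0; heap: [0-12 ALLOC][13-20 FREE][21-23 ALLOC][24-45 FREE]
Free blocks: [8 22] total_free=30 largest=22 -> 100*(30-22)/30 = 800/30 ≈ 26.667 -> rounds to 27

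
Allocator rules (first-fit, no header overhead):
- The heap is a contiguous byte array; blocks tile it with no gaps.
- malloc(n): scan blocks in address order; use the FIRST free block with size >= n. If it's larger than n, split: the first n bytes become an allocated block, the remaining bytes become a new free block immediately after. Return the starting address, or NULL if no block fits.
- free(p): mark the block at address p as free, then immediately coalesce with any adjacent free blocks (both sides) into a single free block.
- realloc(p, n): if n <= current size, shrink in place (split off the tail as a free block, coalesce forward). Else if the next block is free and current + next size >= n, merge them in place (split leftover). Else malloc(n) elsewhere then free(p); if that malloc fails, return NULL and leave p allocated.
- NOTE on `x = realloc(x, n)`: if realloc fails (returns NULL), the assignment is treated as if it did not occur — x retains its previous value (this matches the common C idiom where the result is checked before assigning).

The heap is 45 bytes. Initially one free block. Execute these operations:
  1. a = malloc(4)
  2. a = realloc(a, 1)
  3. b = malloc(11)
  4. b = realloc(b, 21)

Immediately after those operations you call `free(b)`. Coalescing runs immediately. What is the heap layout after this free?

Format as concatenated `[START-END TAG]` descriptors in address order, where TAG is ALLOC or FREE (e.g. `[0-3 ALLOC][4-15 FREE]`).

Answer: [0-0 ALLOC][1-44 FREE]

Derivation:
Op 1: a = malloc(4) -> a = 0; heap: [0-3 ALLOC][4-44 FREE]
Op 2: a = realloc(a, 1) -> a = 0; heap: [0-0 ALLOC][1-44 FREE]
Op 3: b = malloc(11) -> b = 1; heap: [0-0 ALLOC][1-11 ALLOC][12-44 FREE]
Op 4: b = realloc(b, 21) -> b = 1; heap: [0-0 ALLOC][1-21 ALLOC][22-44 FREE]
free(b): b = 1 -> block [1-21 ALLOC]; mark free, coalesce with adjacent free neighbors -> [0-0 ALLOC][1-44 FREE]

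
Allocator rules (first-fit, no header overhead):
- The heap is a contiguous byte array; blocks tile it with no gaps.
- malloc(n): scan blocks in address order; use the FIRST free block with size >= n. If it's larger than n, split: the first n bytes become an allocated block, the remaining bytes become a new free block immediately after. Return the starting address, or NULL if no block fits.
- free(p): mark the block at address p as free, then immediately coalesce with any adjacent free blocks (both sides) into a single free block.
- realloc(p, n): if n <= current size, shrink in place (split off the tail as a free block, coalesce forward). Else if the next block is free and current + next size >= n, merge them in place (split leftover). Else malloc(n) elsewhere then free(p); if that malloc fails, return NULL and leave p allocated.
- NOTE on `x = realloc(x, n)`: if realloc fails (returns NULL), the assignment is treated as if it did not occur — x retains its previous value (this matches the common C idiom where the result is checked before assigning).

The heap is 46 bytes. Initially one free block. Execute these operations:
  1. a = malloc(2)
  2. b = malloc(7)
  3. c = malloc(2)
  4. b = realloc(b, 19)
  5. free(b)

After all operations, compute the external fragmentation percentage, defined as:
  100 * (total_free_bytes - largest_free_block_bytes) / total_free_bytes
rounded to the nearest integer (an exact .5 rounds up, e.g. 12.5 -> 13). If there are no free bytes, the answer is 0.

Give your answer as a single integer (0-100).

Answer: 17

Derivation:
Op 1: a = malloc(2) -> a = 0; heap: [0-1 ALLOC][2-45 FREE]
Op 2: b = malloc(7) -> b = 2; heap: [0-1 ALLOC][2-8 ALLOC][9-45 FREE]
Op 3: c = malloc(2) -> c = 9; heap: [0-1 ALLOC][2-8 ALLOC][9-10 ALLOC][11-45 FREE]
Op 4: b = realloc(b, 19) -> b = 11; heap: [0-1 ALLOC][2-8 FREE][9-10 ALLOC][11-29 ALLOC][30-45 FREE]
Op 5: free(b) -> (freed b); heap: [0-1 ALLOC][2-8 FREE][9-10 ALLOC][11-45 FREE]
Free blocks: [7 35] total_free=42 largest=35 -> 100*(42-35)/42 = 700/42 ≈ 16.667 -> rounds to 17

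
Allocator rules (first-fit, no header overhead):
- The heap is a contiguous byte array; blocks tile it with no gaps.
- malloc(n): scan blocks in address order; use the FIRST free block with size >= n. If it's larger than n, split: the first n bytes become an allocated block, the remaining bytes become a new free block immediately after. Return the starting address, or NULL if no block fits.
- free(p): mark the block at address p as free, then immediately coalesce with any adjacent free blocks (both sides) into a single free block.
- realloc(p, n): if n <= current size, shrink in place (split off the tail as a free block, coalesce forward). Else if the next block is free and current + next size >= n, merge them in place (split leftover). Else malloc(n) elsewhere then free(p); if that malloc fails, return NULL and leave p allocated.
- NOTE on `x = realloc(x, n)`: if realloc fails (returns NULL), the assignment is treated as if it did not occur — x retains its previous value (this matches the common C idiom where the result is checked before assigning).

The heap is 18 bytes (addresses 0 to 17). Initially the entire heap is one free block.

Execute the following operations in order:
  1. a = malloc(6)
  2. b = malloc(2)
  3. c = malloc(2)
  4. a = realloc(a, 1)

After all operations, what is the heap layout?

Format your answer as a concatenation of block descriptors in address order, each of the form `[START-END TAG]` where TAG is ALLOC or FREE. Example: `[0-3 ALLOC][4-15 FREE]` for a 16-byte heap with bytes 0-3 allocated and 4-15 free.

Answer: [0-0 ALLOC][1-5 FREE][6-7 ALLOC][8-9 ALLOC][10-17 FREE]

Derivation:
Op 1: a = malloc(6) -> a = 0; heap: [0-5 ALLOC][6-17 FREE]
Op 2: b = malloc(2) -> b = 6; heap: [0-5 ALLOC][6-7 ALLOC][8-17 FREE]
Op 3: c = malloc(2) -> c = 8; heap: [0-5 ALLOC][6-7 ALLOC][8-9 ALLOC][10-17 FREE]
Op 4: a = realloc(a, 1) -> a = 0; heap: [0-0 ALLOC][1-5 FREE][6-7 ALLOC][8-9 ALLOC][10-17 FREE]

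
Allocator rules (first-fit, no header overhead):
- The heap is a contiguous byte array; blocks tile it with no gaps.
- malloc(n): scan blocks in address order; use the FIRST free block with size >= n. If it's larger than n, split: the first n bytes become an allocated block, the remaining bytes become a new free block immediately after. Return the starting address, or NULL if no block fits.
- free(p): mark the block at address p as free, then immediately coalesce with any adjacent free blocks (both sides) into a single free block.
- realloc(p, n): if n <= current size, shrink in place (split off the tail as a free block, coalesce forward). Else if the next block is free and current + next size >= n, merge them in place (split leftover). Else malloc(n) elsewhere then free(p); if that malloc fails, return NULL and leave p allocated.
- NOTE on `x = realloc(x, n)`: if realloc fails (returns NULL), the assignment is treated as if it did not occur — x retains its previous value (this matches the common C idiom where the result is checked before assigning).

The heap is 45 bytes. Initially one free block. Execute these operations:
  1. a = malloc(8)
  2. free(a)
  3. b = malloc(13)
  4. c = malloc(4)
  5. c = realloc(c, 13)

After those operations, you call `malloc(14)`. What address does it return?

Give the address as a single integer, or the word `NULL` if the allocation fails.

Answer: 26

Derivation:
Op 1: a = malloc(8) -> a = 0; heap: [0-7 ALLOC][8-44 FREE]
Op 2: free(a) -> (freed a); heap: [0-44 FREE]
Op 3: b = malloc(13) -> b = 0; heap: [0-12 ALLOC][13-44 FREE]
Op 4: c = malloc(4) -> c = 13; heap: [0-12 ALLOC][13-16 ALLOC][17-44 FREE]
Op 5: c = realloc(c, 13) -> c = 13; heap: [0-12 ALLOC][13-25 ALLOC][26-44 FREE]
malloc(14): first-fit scan over [0-12 ALLOC][13-25 ALLOC][26-44 FREE] -> 26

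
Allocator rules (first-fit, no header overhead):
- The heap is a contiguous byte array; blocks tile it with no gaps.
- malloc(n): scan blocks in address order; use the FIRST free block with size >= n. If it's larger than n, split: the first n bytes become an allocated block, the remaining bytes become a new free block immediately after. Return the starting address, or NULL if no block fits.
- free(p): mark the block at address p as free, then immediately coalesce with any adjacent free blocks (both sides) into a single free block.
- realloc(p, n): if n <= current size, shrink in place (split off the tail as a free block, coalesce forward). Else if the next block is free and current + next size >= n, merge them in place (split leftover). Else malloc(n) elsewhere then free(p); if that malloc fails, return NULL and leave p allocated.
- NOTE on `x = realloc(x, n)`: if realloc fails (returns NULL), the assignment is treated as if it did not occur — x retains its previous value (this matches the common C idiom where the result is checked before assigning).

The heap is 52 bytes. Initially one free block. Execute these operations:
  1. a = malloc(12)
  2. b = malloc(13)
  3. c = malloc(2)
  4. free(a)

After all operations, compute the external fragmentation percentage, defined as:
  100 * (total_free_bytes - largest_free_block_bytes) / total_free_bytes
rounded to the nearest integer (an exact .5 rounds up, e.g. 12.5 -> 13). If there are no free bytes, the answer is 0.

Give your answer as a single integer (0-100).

Answer: 32

Derivation:
Op 1: a = malloc(12) -> a = 0; heap: [0-11 ALLOC][12-51 FREE]
Op 2: b = malloc(13) -> b = 12; heap: [0-11 ALLOC][12-24 ALLOC][25-51 FREE]
Op 3: c = malloc(2) -> c = 25; heap: [0-11 ALLOC][12-24 ALLOC][25-26 ALLOC][27-51 FREE]
Op 4: free(a) -> (freed a); heap: [0-11 FREE][12-24 ALLOC][25-26 ALLOC][27-51 FREE]
Free blocks: [12 25] total_free=37 largest=25 -> 100*(37-25)/37 = 1200/37 ≈ 32.432 -> rounds to 32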